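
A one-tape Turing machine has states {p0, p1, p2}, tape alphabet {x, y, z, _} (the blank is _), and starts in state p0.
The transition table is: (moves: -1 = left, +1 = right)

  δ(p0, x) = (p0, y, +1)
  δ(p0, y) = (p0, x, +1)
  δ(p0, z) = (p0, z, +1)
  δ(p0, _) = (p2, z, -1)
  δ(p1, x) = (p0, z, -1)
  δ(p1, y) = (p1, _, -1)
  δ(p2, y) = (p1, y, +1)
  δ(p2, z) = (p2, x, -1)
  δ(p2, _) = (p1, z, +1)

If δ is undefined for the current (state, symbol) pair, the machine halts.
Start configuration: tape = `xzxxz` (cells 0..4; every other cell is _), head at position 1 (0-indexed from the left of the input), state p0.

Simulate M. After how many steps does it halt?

p0 | x[z]xxz__   read z → write z, move +1, go to p0
p0 | xz[x]xz__   read x → write y, move +1, go to p0
p0 | xzy[x]z__   read x → write y, move +1, go to p0
p0 | xzyy[z]__   read z → write z, move +1, go to p0
p0 | xzyyz[_]_   read _ → write z, move -1, go to p2
p2 | xzyy[z]z_   read z → write x, move -1, go to p2
p2 | xzy[y]xz_   read y → write y, move +1, go to p1
p1 | xzyy[x]z_   read x → write z, move -1, go to p0
p0 | xzy[y]zz_   read y → write x, move +1, go to p0
p0 | xzyx[z]z_   read z → write z, move +1, go to p0
p0 | xzyxz[z]_   read z → write z, move +1, go to p0
p0 | xzyxzz[_]   read _ → write z, move -1, go to p2
p2 | xzyxz[z]z   read z → write x, move -1, go to p2
p2 | xzyx[z]xz   read z → write x, move -1, go to p2
p2 | xzy[x]xxz
M halts after 14 transitions.

14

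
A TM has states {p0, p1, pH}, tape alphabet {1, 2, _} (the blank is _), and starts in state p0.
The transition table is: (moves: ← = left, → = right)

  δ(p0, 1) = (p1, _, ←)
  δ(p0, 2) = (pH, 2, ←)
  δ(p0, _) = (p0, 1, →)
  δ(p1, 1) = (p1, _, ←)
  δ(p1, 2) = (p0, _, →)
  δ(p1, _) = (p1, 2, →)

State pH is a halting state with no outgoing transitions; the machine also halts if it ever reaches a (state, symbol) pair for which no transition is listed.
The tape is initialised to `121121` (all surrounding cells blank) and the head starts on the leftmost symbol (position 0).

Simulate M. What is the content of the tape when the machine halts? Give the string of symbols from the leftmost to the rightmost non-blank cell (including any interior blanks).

222_121

state=p0 head=0 tape=_[1]21121   (p0,1)→(p1,_,←)
state=p1 head=-1 tape=[_]_21121   (p1,_)→(p1,2,→)
state=p1 head=0 tape=2[_]21121   (p1,_)→(p1,2,→)
state=p1 head=1 tape=22[2]1121   (p1,2)→(p0,_,→)
state=p0 head=2 tape=22_[1]121   (p0,1)→(p1,_,←)
state=p1 head=1 tape=22[_]_121   (p1,_)→(p1,2,→)
state=p1 head=2 tape=222[_]121   (p1,_)→(p1,2,→)
state=p1 head=3 tape=2222[1]21   (p1,1)→(p1,_,←)
state=p1 head=2 tape=222[2]_21   (p1,2)→(p0,_,→)
state=p0 head=3 tape=222_[_]21   (p0,_)→(p0,1,→)
state=p0 head=4 tape=222_1[2]1   (p0,2)→(pH,2,←)
state=pH head=3 tape=222_[1]21
The non-blank tape span at halt is 222_121.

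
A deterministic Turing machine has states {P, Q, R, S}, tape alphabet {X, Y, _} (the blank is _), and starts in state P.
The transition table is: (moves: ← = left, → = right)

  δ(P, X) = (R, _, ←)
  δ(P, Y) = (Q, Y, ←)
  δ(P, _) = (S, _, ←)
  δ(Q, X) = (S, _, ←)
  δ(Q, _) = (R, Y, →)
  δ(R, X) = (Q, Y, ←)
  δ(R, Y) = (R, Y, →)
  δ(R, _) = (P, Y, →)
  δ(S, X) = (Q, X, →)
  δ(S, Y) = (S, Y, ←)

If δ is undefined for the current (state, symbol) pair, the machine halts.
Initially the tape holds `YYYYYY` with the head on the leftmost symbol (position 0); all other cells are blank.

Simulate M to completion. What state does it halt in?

P | __[Y]YYYYY__   read Y → write Y, move ←, go to Q
Q | _[_]YYYYYY__   read _ → write Y, move →, go to R
R | _Y[Y]YYYYY__   read Y → write Y, move →, go to R
R | _YY[Y]YYYY__   read Y → write Y, move →, go to R
R | _YYY[Y]YYY__   read Y → write Y, move →, go to R
R | _YYYY[Y]YY__   read Y → write Y, move →, go to R
R | _YYYYY[Y]Y__   read Y → write Y, move →, go to R
R | _YYYYYY[Y]__   read Y → write Y, move →, go to R
R | _YYYYYYY[_]_   read _ → write Y, move →, go to P
P | _YYYYYYYY[_]   read _ → write _, move ←, go to S
S | _YYYYYYY[Y]_   read Y → write Y, move ←, go to S
S | _YYYYYY[Y]Y_   read Y → write Y, move ←, go to S
S | _YYYYY[Y]YY_   read Y → write Y, move ←, go to S
S | _YYYY[Y]YYY_   read Y → write Y, move ←, go to S
S | _YYY[Y]YYYY_   read Y → write Y, move ←, go to S
S | _YY[Y]YYYYY_   read Y → write Y, move ←, go to S
S | _Y[Y]YYYYYY_   read Y → write Y, move ←, go to S
S | _[Y]YYYYYYY_   read Y → write Y, move ←, go to S
S | [_]YYYYYYYY_
No transition is defined for (S, _); M halts in state S.

S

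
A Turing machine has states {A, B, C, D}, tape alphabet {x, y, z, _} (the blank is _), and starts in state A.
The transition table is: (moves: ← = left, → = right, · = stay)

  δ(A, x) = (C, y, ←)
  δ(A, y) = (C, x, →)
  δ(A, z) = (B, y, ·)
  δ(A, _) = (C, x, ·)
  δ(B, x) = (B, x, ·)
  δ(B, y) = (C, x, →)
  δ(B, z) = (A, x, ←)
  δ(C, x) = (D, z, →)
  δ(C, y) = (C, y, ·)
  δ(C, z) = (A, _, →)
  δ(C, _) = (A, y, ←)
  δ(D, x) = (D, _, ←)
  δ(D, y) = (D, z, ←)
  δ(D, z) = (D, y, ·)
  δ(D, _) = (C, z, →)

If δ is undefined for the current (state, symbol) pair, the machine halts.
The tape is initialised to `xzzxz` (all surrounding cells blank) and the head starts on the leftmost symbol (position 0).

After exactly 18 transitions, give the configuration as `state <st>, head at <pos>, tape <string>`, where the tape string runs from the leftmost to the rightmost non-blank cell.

state=A head=0 tape=___[x]zzxz   (A,x)→(C,y,←)
state=C head=-1 tape=__[_]yzzxz   (C,_)→(A,y,←)
state=A head=-2 tape=_[_]yyzzxz   (A,_)→(C,x,·)
state=C head=-2 tape=_[x]yyzzxz   (C,x)→(D,z,→)
state=D head=-1 tape=_z[y]yzzxz   (D,y)→(D,z,←)
state=D head=-2 tape=_[z]zyzzxz   (D,z)→(D,y,·)
state=D head=-2 tape=_[y]zyzzxz   (D,y)→(D,z,←)
state=D head=-3 tape=[_]zzyzzxz   (D,_)→(C,z,→)
state=C head=-2 tape=z[z]zyzzxz   (C,z)→(A,_,→)
state=A head=-1 tape=z_[z]yzzxz   (A,z)→(B,y,·)
state=B head=-1 tape=z_[y]yzzxz   (B,y)→(C,x,→)
state=C head=0 tape=z_x[y]zzxz   (C,y)→(C,y,·)
state=C head=0 tape=z_x[y]zzxz   (C,y)→(C,y,·)
state=C head=0 tape=z_x[y]zzxz   (C,y)→(C,y,·)
state=C head=0 tape=z_x[y]zzxz   (C,y)→(C,y,·)
state=C head=0 tape=z_x[y]zzxz   (C,y)→(C,y,·)
state=C head=0 tape=z_x[y]zzxz   (C,y)→(C,y,·)
state=C head=0 tape=z_x[y]zzxz   (C,y)→(C,y,·)
state=C head=0 tape=z_x[y]zzxz
After 18 steps: state C, head at 0, tape z_xyzzxz.

state C, head at 0, tape z_xyzzxz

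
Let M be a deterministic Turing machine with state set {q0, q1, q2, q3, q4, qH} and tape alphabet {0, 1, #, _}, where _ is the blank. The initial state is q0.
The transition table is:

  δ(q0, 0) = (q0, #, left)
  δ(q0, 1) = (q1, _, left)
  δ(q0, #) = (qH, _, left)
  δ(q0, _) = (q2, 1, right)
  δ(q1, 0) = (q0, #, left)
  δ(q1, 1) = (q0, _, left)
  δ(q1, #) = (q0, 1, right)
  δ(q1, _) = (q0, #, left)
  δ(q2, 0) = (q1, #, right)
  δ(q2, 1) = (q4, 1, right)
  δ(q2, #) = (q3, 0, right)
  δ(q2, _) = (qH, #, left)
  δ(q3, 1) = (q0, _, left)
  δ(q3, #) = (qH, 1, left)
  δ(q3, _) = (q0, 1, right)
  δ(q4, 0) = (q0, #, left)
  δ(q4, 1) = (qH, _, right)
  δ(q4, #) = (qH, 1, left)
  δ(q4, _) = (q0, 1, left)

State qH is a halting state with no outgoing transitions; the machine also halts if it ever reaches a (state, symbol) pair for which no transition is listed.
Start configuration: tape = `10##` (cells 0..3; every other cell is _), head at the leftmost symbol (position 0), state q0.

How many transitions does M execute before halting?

state=q0 head=0 tape=____[1]0##   (q0,1)→(q1,_,left)
state=q1 head=-1 tape=___[_]_0##   (q1,_)→(q0,#,left)
state=q0 head=-2 tape=__[_]#_0##   (q0,_)→(q2,1,right)
state=q2 head=-1 tape=__1[#]_0##   (q2,#)→(q3,0,right)
state=q3 head=0 tape=__10[_]0##   (q3,_)→(q0,1,right)
state=q0 head=1 tape=__101[0]##   (q0,0)→(q0,#,left)
state=q0 head=0 tape=__10[1]###   (q0,1)→(q1,_,left)
state=q1 head=-1 tape=__1[0]_###   (q1,0)→(q0,#,left)
state=q0 head=-2 tape=__[1]#_###   (q0,1)→(q1,_,left)
state=q1 head=-3 tape=_[_]_#_###   (q1,_)→(q0,#,left)
state=q0 head=-4 tape=[_]#_#_###   (q0,_)→(q2,1,right)
state=q2 head=-3 tape=1[#]_#_###   (q2,#)→(q3,0,right)
state=q3 head=-2 tape=10[_]#_###   (q3,_)→(q0,1,right)
state=q0 head=-1 tape=101[#]_###   (q0,#)→(qH,_,left)
state=qH head=-2 tape=10[1]__###
M halts after 14 transitions.

14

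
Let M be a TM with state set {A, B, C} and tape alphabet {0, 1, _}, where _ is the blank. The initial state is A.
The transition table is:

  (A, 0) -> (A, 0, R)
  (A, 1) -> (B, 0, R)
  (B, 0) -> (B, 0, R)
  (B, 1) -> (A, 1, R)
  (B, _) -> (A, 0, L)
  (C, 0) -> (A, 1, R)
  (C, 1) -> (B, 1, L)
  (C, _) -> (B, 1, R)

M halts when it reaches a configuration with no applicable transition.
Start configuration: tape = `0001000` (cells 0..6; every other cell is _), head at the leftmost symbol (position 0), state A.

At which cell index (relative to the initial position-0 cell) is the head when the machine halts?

8

A | [0]001000__   read 0 → write 0, move R, go to A
A | 0[0]01000__   read 0 → write 0, move R, go to A
A | 00[0]1000__   read 0 → write 0, move R, go to A
A | 000[1]000__   read 1 → write 0, move R, go to B
B | 0000[0]00__   read 0 → write 0, move R, go to B
B | 00000[0]0__   read 0 → write 0, move R, go to B
B | 000000[0]__   read 0 → write 0, move R, go to B
B | 0000000[_]_   read _ → write 0, move L, go to A
A | 000000[0]0_   read 0 → write 0, move R, go to A
A | 0000000[0]_   read 0 → write 0, move R, go to A
A | 00000000[_]
At halt the head is at cell 8.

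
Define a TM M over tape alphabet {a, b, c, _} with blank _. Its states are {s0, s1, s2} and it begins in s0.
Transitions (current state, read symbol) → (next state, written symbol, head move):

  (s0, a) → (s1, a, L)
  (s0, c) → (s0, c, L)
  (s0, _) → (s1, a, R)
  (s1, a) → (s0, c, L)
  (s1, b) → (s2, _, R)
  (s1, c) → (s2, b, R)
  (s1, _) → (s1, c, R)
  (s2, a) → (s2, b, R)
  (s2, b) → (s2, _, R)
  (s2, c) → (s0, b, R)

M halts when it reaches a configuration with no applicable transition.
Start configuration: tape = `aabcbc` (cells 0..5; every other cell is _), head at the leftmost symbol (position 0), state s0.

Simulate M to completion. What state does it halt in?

s0

s0 | __[a]abcbc   read a → write a, move L, go to s1
s1 | _[_]aabcbc   read _ → write c, move R, go to s1
s1 | _c[a]abcbc   read a → write c, move L, go to s0
s0 | _[c]cabcbc   read c → write c, move L, go to s0
s0 | [_]ccabcbc   read _ → write a, move R, go to s1
s1 | a[c]cabcbc   read c → write b, move R, go to s2
s2 | ab[c]abcbc   read c → write b, move R, go to s0
s0 | abb[a]bcbc   read a → write a, move L, go to s1
s1 | ab[b]abcbc   read b → write _, move R, go to s2
s2 | ab_[a]bcbc   read a → write b, move R, go to s2
s2 | ab_b[b]cbc   read b → write _, move R, go to s2
s2 | ab_b_[c]bc   read c → write b, move R, go to s0
s0 | ab_b_b[b]c
No transition is defined for (s0, b); M halts in state s0.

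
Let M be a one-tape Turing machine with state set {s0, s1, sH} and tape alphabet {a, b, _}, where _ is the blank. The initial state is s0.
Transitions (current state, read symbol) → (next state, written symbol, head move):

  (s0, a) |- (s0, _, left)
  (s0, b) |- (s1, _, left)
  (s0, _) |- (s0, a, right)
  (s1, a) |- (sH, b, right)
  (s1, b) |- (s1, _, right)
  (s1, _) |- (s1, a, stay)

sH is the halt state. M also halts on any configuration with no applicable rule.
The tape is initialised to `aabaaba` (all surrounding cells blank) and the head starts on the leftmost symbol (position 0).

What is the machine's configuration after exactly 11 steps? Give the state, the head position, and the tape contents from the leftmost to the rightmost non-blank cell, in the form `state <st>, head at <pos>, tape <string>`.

state s1, head at 1, tape aaaa_aaba

s0 | __[a]abaaba   read a → write _, move left, go to s0
s0 | _[_]_abaaba   read _ → write a, move right, go to s0
s0 | _a[_]abaaba   read _ → write a, move right, go to s0
s0 | _aa[a]baaba   read a → write _, move left, go to s0
s0 | _a[a]_baaba   read a → write _, move left, go to s0
s0 | _[a]__baaba   read a → write _, move left, go to s0
s0 | [_]___baaba   read _ → write a, move right, go to s0
s0 | a[_]__baaba   read _ → write a, move right, go to s0
s0 | aa[_]_baaba   read _ → write a, move right, go to s0
s0 | aaa[_]baaba   read _ → write a, move right, go to s0
s0 | aaaa[b]aaba   read b → write _, move left, go to s1
s1 | aaa[a]_aaba
After 11 steps: state s1, head at 1, tape aaaa_aaba.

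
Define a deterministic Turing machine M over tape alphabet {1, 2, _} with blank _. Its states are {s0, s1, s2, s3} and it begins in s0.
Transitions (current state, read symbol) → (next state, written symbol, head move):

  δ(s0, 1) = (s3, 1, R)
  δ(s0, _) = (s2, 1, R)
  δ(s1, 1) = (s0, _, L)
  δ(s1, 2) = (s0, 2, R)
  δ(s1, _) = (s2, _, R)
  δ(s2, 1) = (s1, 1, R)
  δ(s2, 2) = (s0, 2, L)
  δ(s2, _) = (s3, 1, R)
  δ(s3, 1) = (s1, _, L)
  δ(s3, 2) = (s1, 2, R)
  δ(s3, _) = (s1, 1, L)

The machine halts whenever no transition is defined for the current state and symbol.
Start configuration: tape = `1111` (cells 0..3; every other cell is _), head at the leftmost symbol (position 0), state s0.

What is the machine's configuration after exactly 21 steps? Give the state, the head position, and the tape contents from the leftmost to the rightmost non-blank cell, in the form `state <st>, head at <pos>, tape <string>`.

state s0, head at -3, tape 1___111

state=s0 head=0 tape=___[1]111   (s0,1)→(s3,1,R)
state=s3 head=1 tape=___1[1]11   (s3,1)→(s1,_,L)
state=s1 head=0 tape=___[1]_11   (s1,1)→(s0,_,L)
state=s0 head=-1 tape=__[_]__11   (s0,_)→(s2,1,R)
state=s2 head=0 tape=__1[_]_11   (s2,_)→(s3,1,R)
state=s3 head=1 tape=__11[_]11   (s3,_)→(s1,1,L)
state=s1 head=0 tape=__1[1]111   (s1,1)→(s0,_,L)
state=s0 head=-1 tape=__[1]_111   (s0,1)→(s3,1,R)
state=s3 head=0 tape=__1[_]111   (s3,_)→(s1,1,L)
state=s1 head=-1 tape=__[1]1111   (s1,1)→(s0,_,L)
state=s0 head=-2 tape=_[_]_1111   (s0,_)→(s2,1,R)
state=s2 head=-1 tape=_1[_]1111   (s2,_)→(s3,1,R)
state=s3 head=0 tape=_11[1]111   (s3,1)→(s1,_,L)
state=s1 head=-1 tape=_1[1]_111   (s1,1)→(s0,_,L)
state=s0 head=-2 tape=_[1]__111   (s0,1)→(s3,1,R)
state=s3 head=-1 tape=_1[_]_111   (s3,_)→(s1,1,L)
state=s1 head=-2 tape=_[1]1_111   (s1,1)→(s0,_,L)
state=s0 head=-3 tape=[_]_1_111   (s0,_)→(s2,1,R)
state=s2 head=-2 tape=1[_]1_111   (s2,_)→(s3,1,R)
state=s3 head=-1 tape=11[1]_111   (s3,1)→(s1,_,L)
state=s1 head=-2 tape=1[1]__111   (s1,1)→(s0,_,L)
state=s0 head=-3 tape=[1]___111
After 21 steps: state s0, head at -3, tape 1___111.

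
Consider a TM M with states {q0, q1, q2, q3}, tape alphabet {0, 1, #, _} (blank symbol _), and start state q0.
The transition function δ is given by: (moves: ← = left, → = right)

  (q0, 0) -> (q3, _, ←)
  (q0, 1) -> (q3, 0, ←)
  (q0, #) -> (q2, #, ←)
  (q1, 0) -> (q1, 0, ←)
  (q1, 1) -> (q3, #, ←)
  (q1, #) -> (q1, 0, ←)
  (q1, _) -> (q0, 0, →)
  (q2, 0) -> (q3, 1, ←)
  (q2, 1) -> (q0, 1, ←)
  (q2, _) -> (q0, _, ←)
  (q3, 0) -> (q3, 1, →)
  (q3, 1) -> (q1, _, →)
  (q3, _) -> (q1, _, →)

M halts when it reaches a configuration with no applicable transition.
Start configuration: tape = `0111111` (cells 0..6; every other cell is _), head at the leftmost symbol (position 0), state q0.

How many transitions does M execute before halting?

q0 | _[0]111111__   read 0 → write _, move ←, go to q3
q3 | [_]_111111__   read _ → write _, move →, go to q1
q1 | _[_]111111__   read _ → write 0, move →, go to q0
q0 | _0[1]11111__   read 1 → write 0, move ←, go to q3
q3 | _[0]011111__   read 0 → write 1, move →, go to q3
q3 | _1[0]11111__   read 0 → write 1, move →, go to q3
q3 | _11[1]1111__   read 1 → write _, move →, go to q1
q1 | _11_[1]111__   read 1 → write #, move ←, go to q3
q3 | _11[_]#111__   read _ → write _, move →, go to q1
q1 | _11_[#]111__   read # → write 0, move ←, go to q1
q1 | _11[_]0111__   read _ → write 0, move →, go to q0
q0 | _110[0]111__   read 0 → write _, move ←, go to q3
q3 | _11[0]_111__   read 0 → write 1, move →, go to q3
q3 | _111[_]111__   read _ → write _, move →, go to q1
q1 | _111_[1]11__   read 1 → write #, move ←, go to q3
q3 | _111[_]#11__   read _ → write _, move →, go to q1
q1 | _111_[#]11__   read # → write 0, move ←, go to q1
q1 | _111[_]011__   read _ → write 0, move →, go to q0
q0 | _1110[0]11__   read 0 → write _, move ←, go to q3
q3 | _111[0]_11__   read 0 → write 1, move →, go to q3
q3 | _1111[_]11__   read _ → write _, move →, go to q1
q1 | _1111_[1]1__   read 1 → write #, move ←, go to q3
q3 | _1111[_]#1__   read _ → write _, move →, go to q1
q1 | _1111_[#]1__   read # → write 0, move ←, go to q1
q1 | _1111[_]01__   read _ → write 0, move →, go to q0
q0 | _11110[0]1__   read 0 → write _, move ←, go to q3
q3 | _1111[0]_1__   read 0 → write 1, move →, go to q3
q3 | _11111[_]1__   read _ → write _, move →, go to q1
q1 | _11111_[1]__   read 1 → write #, move ←, go to q3
q3 | _11111[_]#__   read _ → write _, move →, go to q1
q1 | _11111_[#]__   read # → write 0, move ←, go to q1
q1 | _11111[_]0__   read _ → write 0, move →, go to q0
q0 | _111110[0]__   read 0 → write _, move ←, go to q3
q3 | _11111[0]___   read 0 → write 1, move →, go to q3
q3 | _111111[_]__   read _ → write _, move →, go to q1
q1 | _111111_[_]_   read _ → write 0, move →, go to q0
q0 | _111111_0[_]
M halts after 36 transitions.

36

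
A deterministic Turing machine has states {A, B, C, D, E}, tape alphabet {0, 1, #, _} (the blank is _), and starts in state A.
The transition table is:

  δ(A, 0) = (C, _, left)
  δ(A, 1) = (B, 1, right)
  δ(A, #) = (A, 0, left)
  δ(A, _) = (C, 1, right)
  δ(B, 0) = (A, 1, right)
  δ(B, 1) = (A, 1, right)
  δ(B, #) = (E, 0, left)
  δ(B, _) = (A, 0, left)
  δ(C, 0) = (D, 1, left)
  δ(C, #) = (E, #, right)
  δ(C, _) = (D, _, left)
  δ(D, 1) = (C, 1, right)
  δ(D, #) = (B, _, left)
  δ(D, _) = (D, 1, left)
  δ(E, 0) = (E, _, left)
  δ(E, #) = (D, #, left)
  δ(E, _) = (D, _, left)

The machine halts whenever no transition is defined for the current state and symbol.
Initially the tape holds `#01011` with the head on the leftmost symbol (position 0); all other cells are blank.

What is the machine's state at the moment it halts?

C

A | _[#]01011   read # → write 0, move left, go to A
A | [_]001011   read _ → write 1, move right, go to C
C | 1[0]01011   read 0 → write 1, move left, go to D
D | [1]101011   read 1 → write 1, move right, go to C
C | 1[1]01011
No transition is defined for (C, 1); M halts in state C.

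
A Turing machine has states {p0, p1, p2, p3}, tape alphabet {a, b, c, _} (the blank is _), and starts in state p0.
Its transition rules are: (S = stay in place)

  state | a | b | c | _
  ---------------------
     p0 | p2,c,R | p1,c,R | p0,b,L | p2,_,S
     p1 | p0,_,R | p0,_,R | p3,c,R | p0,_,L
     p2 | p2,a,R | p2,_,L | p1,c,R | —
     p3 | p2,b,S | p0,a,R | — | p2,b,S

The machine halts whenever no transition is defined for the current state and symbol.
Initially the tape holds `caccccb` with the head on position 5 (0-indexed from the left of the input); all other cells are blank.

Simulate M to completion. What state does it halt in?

p2

state=p0 head=5 tape=_caccc[c]b   (p0,c)→(p0,b,L)
state=p0 head=4 tape=_cacc[c]bb   (p0,c)→(p0,b,L)
state=p0 head=3 tape=_cac[c]bbb   (p0,c)→(p0,b,L)
state=p0 head=2 tape=_ca[c]bbbb   (p0,c)→(p0,b,L)
state=p0 head=1 tape=_c[a]bbbbb   (p0,a)→(p2,c,R)
state=p2 head=2 tape=_cc[b]bbbb   (p2,b)→(p2,_,L)
state=p2 head=1 tape=_c[c]_bbbb   (p2,c)→(p1,c,R)
state=p1 head=2 tape=_cc[_]bbbb   (p1,_)→(p0,_,L)
state=p0 head=1 tape=_c[c]_bbbb   (p0,c)→(p0,b,L)
state=p0 head=0 tape=_[c]b_bbbb   (p0,c)→(p0,b,L)
state=p0 head=-1 tape=[_]bb_bbbb   (p0,_)→(p2,_,S)
state=p2 head=-1 tape=[_]bb_bbbb
No transition is defined for (p2, _); M halts in state p2.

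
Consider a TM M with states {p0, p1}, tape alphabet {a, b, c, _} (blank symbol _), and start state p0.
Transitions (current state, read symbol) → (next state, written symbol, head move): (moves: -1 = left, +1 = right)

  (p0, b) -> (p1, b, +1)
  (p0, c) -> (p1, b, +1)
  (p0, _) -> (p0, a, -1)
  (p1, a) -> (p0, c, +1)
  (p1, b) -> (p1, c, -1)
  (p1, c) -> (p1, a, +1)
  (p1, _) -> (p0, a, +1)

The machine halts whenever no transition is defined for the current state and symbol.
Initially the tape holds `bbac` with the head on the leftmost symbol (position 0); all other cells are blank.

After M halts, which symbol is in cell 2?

state=p0 head=0 tape=_[b]bac__   (p0,b)→(p1,b,+1)
state=p1 head=1 tape=_b[b]ac__   (p1,b)→(p1,c,-1)
state=p1 head=0 tape=_[b]cac__   (p1,b)→(p1,c,-1)
state=p1 head=-1 tape=[_]ccac__   (p1,_)→(p0,a,+1)
state=p0 head=0 tape=a[c]cac__   (p0,c)→(p1,b,+1)
state=p1 head=1 tape=ab[c]ac__   (p1,c)→(p1,a,+1)
state=p1 head=2 tape=aba[a]c__   (p1,a)→(p0,c,+1)
state=p0 head=3 tape=abac[c]__   (p0,c)→(p1,b,+1)
state=p1 head=4 tape=abacb[_]_   (p1,_)→(p0,a,+1)
state=p0 head=5 tape=abacba[_]   (p0,_)→(p0,a,-1)
state=p0 head=4 tape=abacb[a]a
Cell 2 holds c when M halts.

c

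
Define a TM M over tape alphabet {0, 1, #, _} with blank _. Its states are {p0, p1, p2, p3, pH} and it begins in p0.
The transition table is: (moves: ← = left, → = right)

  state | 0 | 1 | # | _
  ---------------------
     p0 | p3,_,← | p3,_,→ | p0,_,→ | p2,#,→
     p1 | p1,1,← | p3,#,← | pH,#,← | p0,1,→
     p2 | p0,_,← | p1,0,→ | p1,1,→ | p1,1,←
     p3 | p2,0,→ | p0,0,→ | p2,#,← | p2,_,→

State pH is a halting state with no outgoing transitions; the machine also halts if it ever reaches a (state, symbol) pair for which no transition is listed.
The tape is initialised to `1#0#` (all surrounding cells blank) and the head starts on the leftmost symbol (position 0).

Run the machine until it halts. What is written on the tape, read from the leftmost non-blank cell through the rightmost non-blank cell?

0_0__#1

p0 | __[1]#0#__   read 1 → write _, move →, go to p3
p3 | ___[#]0#__   read # → write #, move ←, go to p2
p2 | __[_]#0#__   read _ → write 1, move ←, go to p1
p1 | _[_]1#0#__   read _ → write 1, move →, go to p0
p0 | _1[1]#0#__   read 1 → write _, move →, go to p3
p3 | _1_[#]0#__   read # → write #, move ←, go to p2
p2 | _1[_]#0#__   read _ → write 1, move ←, go to p1
p1 | _[1]1#0#__   read 1 → write #, move ←, go to p3
p3 | [_]#1#0#__   read _ → write _, move →, go to p2
p2 | _[#]1#0#__   read # → write 1, move →, go to p1
p1 | _1[1]#0#__   read 1 → write #, move ←, go to p3
p3 | _[1]##0#__   read 1 → write 0, move →, go to p0
p0 | _0[#]#0#__   read # → write _, move →, go to p0
p0 | _0_[#]0#__   read # → write _, move →, go to p0
p0 | _0__[0]#__   read 0 → write _, move ←, go to p3
p3 | _0_[_]_#__   read _ → write _, move →, go to p2
p2 | _0__[_]#__   read _ → write 1, move ←, go to p1
p1 | _0_[_]1#__   read _ → write 1, move →, go to p0
p0 | _0_1[1]#__   read 1 → write _, move →, go to p3
p3 | _0_1_[#]__   read # → write #, move ←, go to p2
p2 | _0_1[_]#__   read _ → write 1, move ←, go to p1
p1 | _0_[1]1#__   read 1 → write #, move ←, go to p3
p3 | _0[_]#1#__   read _ → write _, move →, go to p2
p2 | _0_[#]1#__   read # → write 1, move →, go to p1
p1 | _0_1[1]#__   read 1 → write #, move ←, go to p3
p3 | _0_[1]##__   read 1 → write 0, move →, go to p0
p0 | _0_0[#]#__   read # → write _, move →, go to p0
p0 | _0_0_[#]__   read # → write _, move →, go to p0
p0 | _0_0__[_]_   read _ → write #, move →, go to p2
p2 | _0_0__#[_]   read _ → write 1, move ←, go to p1
p1 | _0_0__[#]1   read # → write #, move ←, go to pH
pH | _0_0_[_]#1
The non-blank tape span at halt is 0_0__#1.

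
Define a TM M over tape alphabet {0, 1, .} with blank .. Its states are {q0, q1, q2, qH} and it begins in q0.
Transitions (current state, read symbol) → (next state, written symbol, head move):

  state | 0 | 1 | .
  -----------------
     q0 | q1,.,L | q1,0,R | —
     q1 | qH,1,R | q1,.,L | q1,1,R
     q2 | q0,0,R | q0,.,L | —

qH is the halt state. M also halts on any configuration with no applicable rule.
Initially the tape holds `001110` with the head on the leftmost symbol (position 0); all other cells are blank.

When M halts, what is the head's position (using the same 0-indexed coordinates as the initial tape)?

2

state=q0 head=0 tape=.[0]01110   (q0,0)→(q1,.,L)
state=q1 head=-1 tape=[.].01110   (q1,.)→(q1,1,R)
state=q1 head=0 tape=1[.]01110   (q1,.)→(q1,1,R)
state=q1 head=1 tape=11[0]1110   (q1,0)→(qH,1,R)
state=qH head=2 tape=111[1]110
At halt the head is at cell 2.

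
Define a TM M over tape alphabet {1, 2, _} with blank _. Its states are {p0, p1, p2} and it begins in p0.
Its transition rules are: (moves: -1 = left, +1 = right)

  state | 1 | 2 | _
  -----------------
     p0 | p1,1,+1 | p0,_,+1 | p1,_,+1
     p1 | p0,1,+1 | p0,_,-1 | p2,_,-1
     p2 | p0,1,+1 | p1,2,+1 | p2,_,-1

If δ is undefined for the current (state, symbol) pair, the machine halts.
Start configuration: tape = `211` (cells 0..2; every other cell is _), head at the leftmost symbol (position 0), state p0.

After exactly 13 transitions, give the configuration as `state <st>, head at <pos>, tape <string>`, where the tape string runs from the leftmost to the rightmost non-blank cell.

state p2, head at 3, tape 11

state=p0 head=0 tape=[2]11__   (p0,2)→(p0,_,+1)
state=p0 head=1 tape=_[1]1__   (p0,1)→(p1,1,+1)
state=p1 head=2 tape=_1[1]__   (p1,1)→(p0,1,+1)
state=p0 head=3 tape=_11[_]_   (p0,_)→(p1,_,+1)
state=p1 head=4 tape=_11_[_]   (p1,_)→(p2,_,-1)
state=p2 head=3 tape=_11[_]_   (p2,_)→(p2,_,-1)
state=p2 head=2 tape=_1[1]__   (p2,1)→(p0,1,+1)
state=p0 head=3 tape=_11[_]_   (p0,_)→(p1,_,+1)
state=p1 head=4 tape=_11_[_]   (p1,_)→(p2,_,-1)
state=p2 head=3 tape=_11[_]_   (p2,_)→(p2,_,-1)
state=p2 head=2 tape=_1[1]__   (p2,1)→(p0,1,+1)
state=p0 head=3 tape=_11[_]_   (p0,_)→(p1,_,+1)
state=p1 head=4 tape=_11_[_]   (p1,_)→(p2,_,-1)
state=p2 head=3 tape=_11[_]_
After 13 steps: state p2, head at 3, tape 11.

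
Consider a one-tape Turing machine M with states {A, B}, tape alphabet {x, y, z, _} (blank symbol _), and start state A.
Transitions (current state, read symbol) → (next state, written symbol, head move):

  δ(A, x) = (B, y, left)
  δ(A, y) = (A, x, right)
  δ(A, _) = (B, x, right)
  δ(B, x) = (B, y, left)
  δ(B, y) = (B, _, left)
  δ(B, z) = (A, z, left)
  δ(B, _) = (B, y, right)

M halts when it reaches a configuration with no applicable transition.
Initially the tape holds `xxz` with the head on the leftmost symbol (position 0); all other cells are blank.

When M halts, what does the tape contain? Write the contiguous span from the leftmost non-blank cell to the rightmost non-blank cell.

A | ____[x]xz   read x → write y, move left, go to B
B | ___[_]yxz   read _ → write y, move right, go to B
B | ___y[y]xz   read y → write _, move left, go to B
B | ___[y]_xz   read y → write _, move left, go to B
B | __[_]__xz   read _ → write y, move right, go to B
B | __y[_]_xz   read _ → write y, move right, go to B
B | __yy[_]xz   read _ → write y, move right, go to B
B | __yyy[x]z   read x → write y, move left, go to B
B | __yy[y]yz   read y → write _, move left, go to B
B | __y[y]_yz   read y → write _, move left, go to B
B | __[y]__yz   read y → write _, move left, go to B
B | _[_]___yz   read _ → write y, move right, go to B
B | _y[_]__yz   read _ → write y, move right, go to B
B | _yy[_]_yz   read _ → write y, move right, go to B
B | _yyy[_]yz   read _ → write y, move right, go to B
B | _yyyy[y]z   read y → write _, move left, go to B
B | _yyy[y]_z   read y → write _, move left, go to B
B | _yy[y]__z   read y → write _, move left, go to B
B | _y[y]___z   read y → write _, move left, go to B
B | _[y]____z   read y → write _, move left, go to B
B | [_]_____z   read _ → write y, move right, go to B
B | y[_]____z   read _ → write y, move right, go to B
B | yy[_]___z   read _ → write y, move right, go to B
B | yyy[_]__z   read _ → write y, move right, go to B
B | yyyy[_]_z   read _ → write y, move right, go to B
B | yyyyy[_]z   read _ → write y, move right, go to B
B | yyyyyy[z]   read z → write z, move left, go to A
A | yyyyy[y]z   read y → write x, move right, go to A
A | yyyyyx[z]
The non-blank tape span at halt is yyyyyxz.

yyyyyxz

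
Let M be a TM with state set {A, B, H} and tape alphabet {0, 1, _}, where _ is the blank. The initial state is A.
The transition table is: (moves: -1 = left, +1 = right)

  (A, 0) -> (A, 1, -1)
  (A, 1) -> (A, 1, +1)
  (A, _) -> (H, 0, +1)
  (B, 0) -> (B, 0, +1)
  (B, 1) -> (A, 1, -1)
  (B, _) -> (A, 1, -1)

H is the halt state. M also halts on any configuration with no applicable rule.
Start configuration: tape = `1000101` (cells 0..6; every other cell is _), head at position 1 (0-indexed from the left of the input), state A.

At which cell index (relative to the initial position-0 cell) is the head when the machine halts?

state=A head=1 tape=1[0]00101__   (A,0)→(A,1,-1)
state=A head=0 tape=[1]100101__   (A,1)→(A,1,+1)
state=A head=1 tape=1[1]00101__   (A,1)→(A,1,+1)
state=A head=2 tape=11[0]0101__   (A,0)→(A,1,-1)
state=A head=1 tape=1[1]10101__   (A,1)→(A,1,+1)
state=A head=2 tape=11[1]0101__   (A,1)→(A,1,+1)
state=A head=3 tape=111[0]101__   (A,0)→(A,1,-1)
state=A head=2 tape=11[1]1101__   (A,1)→(A,1,+1)
state=A head=3 tape=111[1]101__   (A,1)→(A,1,+1)
state=A head=4 tape=1111[1]01__   (A,1)→(A,1,+1)
state=A head=5 tape=11111[0]1__   (A,0)→(A,1,-1)
state=A head=4 tape=1111[1]11__   (A,1)→(A,1,+1)
state=A head=5 tape=11111[1]1__   (A,1)→(A,1,+1)
state=A head=6 tape=111111[1]__   (A,1)→(A,1,+1)
state=A head=7 tape=1111111[_]_   (A,_)→(H,0,+1)
state=H head=8 tape=11111110[_]
At halt the head is at cell 8.

8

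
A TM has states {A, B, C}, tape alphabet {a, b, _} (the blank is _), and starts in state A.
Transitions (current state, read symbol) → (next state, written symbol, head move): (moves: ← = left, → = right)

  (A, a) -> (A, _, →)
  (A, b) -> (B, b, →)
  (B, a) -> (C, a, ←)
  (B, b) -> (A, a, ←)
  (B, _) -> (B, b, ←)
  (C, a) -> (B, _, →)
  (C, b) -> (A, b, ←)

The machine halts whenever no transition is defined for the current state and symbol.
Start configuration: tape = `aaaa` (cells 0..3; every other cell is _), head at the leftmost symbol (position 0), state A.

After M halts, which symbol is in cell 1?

state=A head=0 tape=[a]aaa_   (A,a)→(A,_,→)
state=A head=1 tape=_[a]aa_   (A,a)→(A,_,→)
state=A head=2 tape=__[a]a_   (A,a)→(A,_,→)
state=A head=3 tape=___[a]_   (A,a)→(A,_,→)
state=A head=4 tape=____[_]
Cell 1 holds _ when M halts.

_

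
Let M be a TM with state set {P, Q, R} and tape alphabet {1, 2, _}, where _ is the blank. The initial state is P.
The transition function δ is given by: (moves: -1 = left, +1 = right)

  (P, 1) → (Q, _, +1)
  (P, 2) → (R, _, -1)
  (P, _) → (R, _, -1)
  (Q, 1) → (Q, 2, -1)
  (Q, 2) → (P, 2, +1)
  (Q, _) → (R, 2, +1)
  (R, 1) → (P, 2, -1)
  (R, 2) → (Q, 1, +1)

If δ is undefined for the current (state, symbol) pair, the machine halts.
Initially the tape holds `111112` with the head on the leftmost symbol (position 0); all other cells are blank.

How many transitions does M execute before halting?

state=P head=0 tape=[1]11112__   (P,1)→(Q,_,+1)
state=Q head=1 tape=_[1]1112__   (Q,1)→(Q,2,-1)
state=Q head=0 tape=[_]21112__   (Q,_)→(R,2,+1)
state=R head=1 tape=2[2]1112__   (R,2)→(Q,1,+1)
state=Q head=2 tape=21[1]112__   (Q,1)→(Q,2,-1)
state=Q head=1 tape=2[1]2112__   (Q,1)→(Q,2,-1)
state=Q head=0 tape=[2]22112__   (Q,2)→(P,2,+1)
state=P head=1 tape=2[2]2112__   (P,2)→(R,_,-1)
state=R head=0 tape=[2]_2112__   (R,2)→(Q,1,+1)
state=Q head=1 tape=1[_]2112__   (Q,_)→(R,2,+1)
state=R head=2 tape=12[2]112__   (R,2)→(Q,1,+1)
state=Q head=3 tape=121[1]12__   (Q,1)→(Q,2,-1)
state=Q head=2 tape=12[1]212__   (Q,1)→(Q,2,-1)
state=Q head=1 tape=1[2]2212__   (Q,2)→(P,2,+1)
state=P head=2 tape=12[2]212__   (P,2)→(R,_,-1)
state=R head=1 tape=1[2]_212__   (R,2)→(Q,1,+1)
state=Q head=2 tape=11[_]212__   (Q,_)→(R,2,+1)
state=R head=3 tape=112[2]12__   (R,2)→(Q,1,+1)
state=Q head=4 tape=1121[1]2__   (Q,1)→(Q,2,-1)
state=Q head=3 tape=112[1]22__   (Q,1)→(Q,2,-1)
state=Q head=2 tape=11[2]222__   (Q,2)→(P,2,+1)
state=P head=3 tape=112[2]22__   (P,2)→(R,_,-1)
state=R head=2 tape=11[2]_22__   (R,2)→(Q,1,+1)
state=Q head=3 tape=111[_]22__   (Q,_)→(R,2,+1)
state=R head=4 tape=1112[2]2__   (R,2)→(Q,1,+1)
state=Q head=5 tape=11121[2]__   (Q,2)→(P,2,+1)
state=P head=6 tape=111212[_]_   (P,_)→(R,_,-1)
state=R head=5 tape=11121[2]__   (R,2)→(Q,1,+1)
state=Q head=6 tape=111211[_]_   (Q,_)→(R,2,+1)
state=R head=7 tape=1112112[_]
M halts after 29 transitions.

29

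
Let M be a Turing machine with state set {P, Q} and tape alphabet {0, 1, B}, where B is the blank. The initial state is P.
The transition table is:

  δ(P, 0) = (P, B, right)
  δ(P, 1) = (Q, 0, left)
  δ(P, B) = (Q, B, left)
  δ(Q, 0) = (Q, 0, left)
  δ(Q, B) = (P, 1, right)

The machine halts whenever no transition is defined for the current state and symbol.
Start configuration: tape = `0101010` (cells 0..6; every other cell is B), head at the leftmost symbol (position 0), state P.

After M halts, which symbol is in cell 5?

P | [0]101010B   read 0 → write B, move right, go to P
P | B[1]01010B   read 1 → write 0, move left, go to Q
Q | [B]001010B   read B → write 1, move right, go to P
P | 1[0]01010B   read 0 → write B, move right, go to P
P | 1B[0]1010B   read 0 → write B, move right, go to P
P | 1BB[1]010B   read 1 → write 0, move left, go to Q
Q | 1B[B]0010B   read B → write 1, move right, go to P
P | 1B1[0]010B   read 0 → write B, move right, go to P
P | 1B1B[0]10B   read 0 → write B, move right, go to P
P | 1B1BB[1]0B   read 1 → write 0, move left, go to Q
Q | 1B1B[B]00B   read B → write 1, move right, go to P
P | 1B1B1[0]0B   read 0 → write B, move right, go to P
P | 1B1B1B[0]B   read 0 → write B, move right, go to P
P | 1B1B1BB[B]   read B → write B, move left, go to Q
Q | 1B1B1B[B]B   read B → write 1, move right, go to P
P | 1B1B1B1[B]   read B → write B, move left, go to Q
Q | 1B1B1B[1]B
Cell 5 holds B when M halts.

B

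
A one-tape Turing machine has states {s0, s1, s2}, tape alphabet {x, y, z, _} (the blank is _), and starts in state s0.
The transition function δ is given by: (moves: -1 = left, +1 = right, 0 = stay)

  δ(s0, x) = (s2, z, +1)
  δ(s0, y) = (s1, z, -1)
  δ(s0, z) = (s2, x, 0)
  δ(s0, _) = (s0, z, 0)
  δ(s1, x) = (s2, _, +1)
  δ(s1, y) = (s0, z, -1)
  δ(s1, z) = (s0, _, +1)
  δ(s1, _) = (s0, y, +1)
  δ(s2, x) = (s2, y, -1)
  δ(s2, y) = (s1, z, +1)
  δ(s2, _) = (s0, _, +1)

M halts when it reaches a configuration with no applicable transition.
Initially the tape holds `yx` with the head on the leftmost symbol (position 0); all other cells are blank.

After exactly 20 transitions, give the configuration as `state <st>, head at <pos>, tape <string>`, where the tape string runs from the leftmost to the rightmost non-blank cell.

s0 | ___[y]x   read y → write z, move -1, go to s1
s1 | __[_]zx   read _ → write y, move +1, go to s0
s0 | __y[z]x   read z → write x, move 0, go to s2
s2 | __y[x]x   read x → write y, move -1, go to s2
s2 | __[y]yx   read y → write z, move +1, go to s1
s1 | __z[y]x   read y → write z, move -1, go to s0
s0 | __[z]zx   read z → write x, move 0, go to s2
s2 | __[x]zx   read x → write y, move -1, go to s2
s2 | _[_]yzx   read _ → write _, move +1, go to s0
s0 | __[y]zx   read y → write z, move -1, go to s1
s1 | _[_]zzx   read _ → write y, move +1, go to s0
s0 | _y[z]zx   read z → write x, move 0, go to s2
s2 | _y[x]zx   read x → write y, move -1, go to s2
s2 | _[y]yzx   read y → write z, move +1, go to s1
s1 | _z[y]zx   read y → write z, move -1, go to s0
s0 | _[z]zzx   read z → write x, move 0, go to s2
s2 | _[x]zzx   read x → write y, move -1, go to s2
s2 | [_]yzzx   read _ → write _, move +1, go to s0
s0 | _[y]zzx   read y → write z, move -1, go to s1
s1 | [_]zzzx   read _ → write y, move +1, go to s0
s0 | y[z]zzx
After 20 steps: state s0, head at -2, tape yzzzx.

state s0, head at -2, tape yzzzx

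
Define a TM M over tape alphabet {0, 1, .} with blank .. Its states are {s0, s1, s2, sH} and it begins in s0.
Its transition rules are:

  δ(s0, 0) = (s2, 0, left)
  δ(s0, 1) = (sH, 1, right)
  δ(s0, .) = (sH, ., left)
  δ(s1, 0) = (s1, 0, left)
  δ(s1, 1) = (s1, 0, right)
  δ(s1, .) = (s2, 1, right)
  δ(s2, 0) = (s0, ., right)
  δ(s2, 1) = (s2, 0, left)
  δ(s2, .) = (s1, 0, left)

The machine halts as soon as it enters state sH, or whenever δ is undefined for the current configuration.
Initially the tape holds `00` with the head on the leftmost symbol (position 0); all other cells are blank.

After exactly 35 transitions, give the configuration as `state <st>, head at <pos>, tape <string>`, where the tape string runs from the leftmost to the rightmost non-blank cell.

state s1, head at -5, tape 00000000

s0 | ......[0]0   read 0 → write 0, move left, go to s2
s2 | .....[.]00   read . → write 0, move left, go to s1
s1 | ....[.]000   read . → write 1, move right, go to s2
s2 | ....1[0]00   read 0 → write ., move right, go to s0
s0 | ....1.[0]0   read 0 → write 0, move left, go to s2
s2 | ....1[.]00   read . → write 0, move left, go to s1
s1 | ....[1]000   read 1 → write 0, move right, go to s1
s1 | ....0[0]00   read 0 → write 0, move left, go to s1
s1 | ....[0]000   read 0 → write 0, move left, go to s1
s1 | ...[.]0000   read . → write 1, move right, go to s2
s2 | ...1[0]000   read 0 → write ., move right, go to s0
s0 | ...1.[0]00   read 0 → write 0, move left, go to s2
s2 | ...1[.]000   read . → write 0, move left, go to s1
s1 | ...[1]0000   read 1 → write 0, move right, go to s1
s1 | ...0[0]000   read 0 → write 0, move left, go to s1
s1 | ...[0]0000   read 0 → write 0, move left, go to s1
s1 | ..[.]00000   read . → write 1, move right, go to s2
s2 | ..1[0]0000   read 0 → write ., move right, go to s0
s0 | ..1.[0]000   read 0 → write 0, move left, go to s2
s2 | ..1[.]0000   read . → write 0, move left, go to s1
s1 | ..[1]00000   read 1 → write 0, move right, go to s1
s1 | ..0[0]0000   read 0 → write 0, move left, go to s1
s1 | ..[0]00000   read 0 → write 0, move left, go to s1
s1 | .[.]000000   read . → write 1, move right, go to s2
s2 | .1[0]00000   read 0 → write ., move right, go to s0
s0 | .1.[0]0000   read 0 → write 0, move left, go to s2
s2 | .1[.]00000   read . → write 0, move left, go to s1
s1 | .[1]000000   read 1 → write 0, move right, go to s1
s1 | .0[0]00000   read 0 → write 0, move left, go to s1
s1 | .[0]000000   read 0 → write 0, move left, go to s1
s1 | [.]0000000   read . → write 1, move right, go to s2
s2 | 1[0]000000   read 0 → write ., move right, go to s0
s0 | 1.[0]00000   read 0 → write 0, move left, go to s2
s2 | 1[.]000000   read . → write 0, move left, go to s1
s1 | [1]0000000   read 1 → write 0, move right, go to s1
s1 | 0[0]000000
After 35 steps: state s1, head at -5, tape 00000000.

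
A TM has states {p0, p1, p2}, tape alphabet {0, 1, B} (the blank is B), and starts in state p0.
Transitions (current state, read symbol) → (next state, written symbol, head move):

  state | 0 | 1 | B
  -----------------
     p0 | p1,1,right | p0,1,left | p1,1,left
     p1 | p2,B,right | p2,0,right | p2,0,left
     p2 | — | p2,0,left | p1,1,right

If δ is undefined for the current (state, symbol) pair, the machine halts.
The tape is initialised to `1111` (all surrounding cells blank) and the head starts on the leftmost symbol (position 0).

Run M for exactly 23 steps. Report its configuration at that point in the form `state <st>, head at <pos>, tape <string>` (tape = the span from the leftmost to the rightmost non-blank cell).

state=p0 head=0 tape=BBB[1]111BB   (p0,1)→(p0,1,left)
state=p0 head=-1 tape=BB[B]1111BB   (p0,B)→(p1,1,left)
state=p1 head=-2 tape=B[B]11111BB   (p1,B)→(p2,0,left)
state=p2 head=-3 tape=[B]011111BB   (p2,B)→(p1,1,right)
state=p1 head=-2 tape=1[0]11111BB   (p1,0)→(p2,B,right)
state=p2 head=-1 tape=1B[1]1111BB   (p2,1)→(p2,0,left)
state=p2 head=-2 tape=1[B]01111BB   (p2,B)→(p1,1,right)
state=p1 head=-1 tape=11[0]1111BB   (p1,0)→(p2,B,right)
state=p2 head=0 tape=11B[1]111BB   (p2,1)→(p2,0,left)
state=p2 head=-1 tape=11[B]0111BB   (p2,B)→(p1,1,right)
state=p1 head=0 tape=111[0]111BB   (p1,0)→(p2,B,right)
state=p2 head=1 tape=111B[1]11BB   (p2,1)→(p2,0,left)
state=p2 head=0 tape=111[B]011BB   (p2,B)→(p1,1,right)
state=p1 head=1 tape=1111[0]11BB   (p1,0)→(p2,B,right)
state=p2 head=2 tape=1111B[1]1BB   (p2,1)→(p2,0,left)
state=p2 head=1 tape=1111[B]01BB   (p2,B)→(p1,1,right)
state=p1 head=2 tape=11111[0]1BB   (p1,0)→(p2,B,right)
state=p2 head=3 tape=11111B[1]BB   (p2,1)→(p2,0,left)
state=p2 head=2 tape=11111[B]0BB   (p2,B)→(p1,1,right)
state=p1 head=3 tape=111111[0]BB   (p1,0)→(p2,B,right)
state=p2 head=4 tape=111111B[B]B   (p2,B)→(p1,1,right)
state=p1 head=5 tape=111111B1[B]   (p1,B)→(p2,0,left)
state=p2 head=4 tape=111111B[1]0   (p2,1)→(p2,0,left)
state=p2 head=3 tape=111111[B]00
After 23 steps: state p2, head at 3, tape 111111B00.

state p2, head at 3, tape 111111B00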